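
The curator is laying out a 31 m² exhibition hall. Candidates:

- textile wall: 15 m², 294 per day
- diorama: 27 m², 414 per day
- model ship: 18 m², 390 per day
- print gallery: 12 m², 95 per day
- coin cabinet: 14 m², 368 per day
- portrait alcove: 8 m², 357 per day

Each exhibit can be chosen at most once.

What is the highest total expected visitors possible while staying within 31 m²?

747

Greedy by ratio would take coin cabinet + portrait alcove: 22 m² used, total 725.
Replace coin cabinet with model ship: the trade gains 22 net, giving 747 at 26 m².
No other feasible combination exceeds 747.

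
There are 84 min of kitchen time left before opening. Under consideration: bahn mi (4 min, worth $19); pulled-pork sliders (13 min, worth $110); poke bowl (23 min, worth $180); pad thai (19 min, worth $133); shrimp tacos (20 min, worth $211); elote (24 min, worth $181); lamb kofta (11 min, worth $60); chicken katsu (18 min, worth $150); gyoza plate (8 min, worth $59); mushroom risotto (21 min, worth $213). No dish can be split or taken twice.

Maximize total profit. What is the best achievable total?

762

Ranking by ratio (profit/min): shrimp tacos 10.55, mushroom risotto 10.14, pulled-pork sliders 8.46, chicken katsu 8.33.
Bahn mi + pulled-pork sliders + shrimp tacos + chicken katsu + gyoza plate + mushroom risotto uses 84 of the 84 min and totals 762.
The closest alternative, shrimp tacos + elote + chicken katsu + mushroom risotto, reaches only 755.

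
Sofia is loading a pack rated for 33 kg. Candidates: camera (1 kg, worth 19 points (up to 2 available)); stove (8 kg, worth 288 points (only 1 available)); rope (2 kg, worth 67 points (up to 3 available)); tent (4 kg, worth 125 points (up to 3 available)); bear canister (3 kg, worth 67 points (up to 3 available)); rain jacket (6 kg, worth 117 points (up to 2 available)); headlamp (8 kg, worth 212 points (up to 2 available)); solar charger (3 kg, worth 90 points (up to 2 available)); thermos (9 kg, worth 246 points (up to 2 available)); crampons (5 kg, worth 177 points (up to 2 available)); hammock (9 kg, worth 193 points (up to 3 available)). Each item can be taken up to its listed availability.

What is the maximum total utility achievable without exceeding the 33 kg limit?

1116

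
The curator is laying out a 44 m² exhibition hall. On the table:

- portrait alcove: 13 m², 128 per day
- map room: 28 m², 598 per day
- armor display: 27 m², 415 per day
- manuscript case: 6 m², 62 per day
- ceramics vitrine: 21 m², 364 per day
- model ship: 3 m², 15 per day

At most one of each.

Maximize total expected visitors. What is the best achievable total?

Ranking by ratio (expected visitors/m²): map room 21.36, ceramics vitrine 17.33, armor display 15.37.
Filling by ratio: map room + manuscript case + model ship for 675, with 7 m² left unused.
Dropping manuscript case frees 6 m²; slotting in portrait alcove (13 m²) lifts the total to 741 at 44 m².

741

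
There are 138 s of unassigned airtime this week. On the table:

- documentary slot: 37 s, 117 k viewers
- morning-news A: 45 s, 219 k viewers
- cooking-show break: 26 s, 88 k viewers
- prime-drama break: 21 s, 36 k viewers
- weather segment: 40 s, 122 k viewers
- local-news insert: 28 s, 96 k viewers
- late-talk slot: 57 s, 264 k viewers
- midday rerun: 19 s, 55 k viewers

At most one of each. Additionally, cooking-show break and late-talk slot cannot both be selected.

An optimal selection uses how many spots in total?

The maximum expected reach within 138 s is 579.
For example morning-news A + local-news insert + late-talk slot achieves it, using 130 s.
Any selection reaching 579 contains exactly 3 spots.

3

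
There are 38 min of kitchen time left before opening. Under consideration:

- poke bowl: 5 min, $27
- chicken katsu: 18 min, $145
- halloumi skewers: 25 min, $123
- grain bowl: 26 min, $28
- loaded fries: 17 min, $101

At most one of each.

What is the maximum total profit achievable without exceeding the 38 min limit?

By profit per min: chicken katsu 8.06, loaded fries 5.94, poke bowl 5.40, halloumi skewers 4.92 lead.
The ratio ordering already packs tightly: chicken katsu + loaded fries, 35 min, 246.
Nothing else within 38 min beats 246.

246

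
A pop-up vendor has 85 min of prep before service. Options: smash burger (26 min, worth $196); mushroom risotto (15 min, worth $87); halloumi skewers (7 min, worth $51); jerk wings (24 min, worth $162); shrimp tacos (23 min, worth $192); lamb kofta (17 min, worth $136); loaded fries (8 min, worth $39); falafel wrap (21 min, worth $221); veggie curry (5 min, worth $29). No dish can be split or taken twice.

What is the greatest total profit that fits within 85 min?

Greedy by ratio would take mushroom risotto + halloumi skewers + shrimp tacos + lamb kofta + falafel wrap: 83 min used, total 687.
Dropping mushroom risotto and halloumi skewers frees 22 min; slotting in jerk wings (24 min) lifts the total to 711 at 85 min.

711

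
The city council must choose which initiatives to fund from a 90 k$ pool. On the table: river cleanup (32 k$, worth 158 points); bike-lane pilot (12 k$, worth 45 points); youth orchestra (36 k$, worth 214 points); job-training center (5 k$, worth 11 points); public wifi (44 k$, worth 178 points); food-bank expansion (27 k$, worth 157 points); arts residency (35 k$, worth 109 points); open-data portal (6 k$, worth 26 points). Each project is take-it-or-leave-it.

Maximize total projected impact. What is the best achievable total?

453

Ranking by ratio (projected impact/k$): youth orchestra 5.94, food-bank expansion 5.81, river cleanup 4.94.
The ratio ordering already packs tightly: bike-lane pilot + youth orchestra + job-training center + food-bank expansion + open-data portal, 86 k$, 453.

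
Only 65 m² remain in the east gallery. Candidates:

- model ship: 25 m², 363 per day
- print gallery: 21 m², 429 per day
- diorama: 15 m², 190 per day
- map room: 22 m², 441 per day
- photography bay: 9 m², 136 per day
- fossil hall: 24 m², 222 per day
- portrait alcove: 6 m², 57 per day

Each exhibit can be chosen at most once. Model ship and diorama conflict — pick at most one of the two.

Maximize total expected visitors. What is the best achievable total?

1117

The ratio heuristic lands on print gallery + map room + photography bay + portrait alcove (1063) but leaves 7 m² idle.
The 9 m² tied up in photography bay is better spent on diorama — total rises to 1117 (64 m²).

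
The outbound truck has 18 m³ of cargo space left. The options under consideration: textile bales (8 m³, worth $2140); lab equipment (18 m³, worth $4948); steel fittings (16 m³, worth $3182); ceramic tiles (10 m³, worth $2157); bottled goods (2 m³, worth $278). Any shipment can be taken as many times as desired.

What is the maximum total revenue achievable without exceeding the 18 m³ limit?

4948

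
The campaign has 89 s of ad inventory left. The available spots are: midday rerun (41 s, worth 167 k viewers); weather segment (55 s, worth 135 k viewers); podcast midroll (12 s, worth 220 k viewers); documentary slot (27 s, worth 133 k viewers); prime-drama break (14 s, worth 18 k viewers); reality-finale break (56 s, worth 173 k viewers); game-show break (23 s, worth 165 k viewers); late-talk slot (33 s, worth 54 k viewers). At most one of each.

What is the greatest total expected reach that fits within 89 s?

Ranking by ratio (expected reach/s): podcast midroll 18.33, game-show break 7.17, documentary slot 4.93.
The ratio heuristic lands on podcast midroll + documentary slot + prime-drama break + game-show break (536) but leaves 13 s idle.
Dropping documentary slot and prime-drama break frees 41 s; slotting in midday rerun (41 s) lifts the total to 552 at 76 s.
No other feasible combination exceeds 552.

552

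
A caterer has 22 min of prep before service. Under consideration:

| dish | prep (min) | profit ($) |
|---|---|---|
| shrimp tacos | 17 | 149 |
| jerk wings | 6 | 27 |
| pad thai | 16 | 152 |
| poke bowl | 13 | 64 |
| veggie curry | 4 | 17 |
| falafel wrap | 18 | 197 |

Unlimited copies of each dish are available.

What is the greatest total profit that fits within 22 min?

The ratio ordering already packs tightly: veggie curry + falafel wrap, 22 min, 214.

214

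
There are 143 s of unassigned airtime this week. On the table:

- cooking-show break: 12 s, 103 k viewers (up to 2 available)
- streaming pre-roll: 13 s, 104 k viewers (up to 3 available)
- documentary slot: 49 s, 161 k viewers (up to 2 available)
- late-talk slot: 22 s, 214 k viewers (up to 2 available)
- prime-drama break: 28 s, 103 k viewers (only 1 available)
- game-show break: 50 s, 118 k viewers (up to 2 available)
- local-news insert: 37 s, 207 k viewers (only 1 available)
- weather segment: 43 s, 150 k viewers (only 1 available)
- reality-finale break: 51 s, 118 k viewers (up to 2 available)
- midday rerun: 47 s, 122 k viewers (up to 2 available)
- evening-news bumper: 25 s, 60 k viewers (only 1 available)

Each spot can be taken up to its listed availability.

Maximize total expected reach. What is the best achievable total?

1050

Density check — late-talk slot 9.73, cooking-show break 8.58, streaming pre-roll 8.00, local-news insert 5.59 are the best per s.
Taking the top-ratio spots first gives 2×cooking-show break + 3×streaming pre-roll + 2×late-talk slot + prime-drama break for 1049 (135 s).
Replace cooking-show break and prime-drama break with local-news insert: the trade gains 1 net, giving 1050 at 132 s.
Nothing else within 143 s beats 1050.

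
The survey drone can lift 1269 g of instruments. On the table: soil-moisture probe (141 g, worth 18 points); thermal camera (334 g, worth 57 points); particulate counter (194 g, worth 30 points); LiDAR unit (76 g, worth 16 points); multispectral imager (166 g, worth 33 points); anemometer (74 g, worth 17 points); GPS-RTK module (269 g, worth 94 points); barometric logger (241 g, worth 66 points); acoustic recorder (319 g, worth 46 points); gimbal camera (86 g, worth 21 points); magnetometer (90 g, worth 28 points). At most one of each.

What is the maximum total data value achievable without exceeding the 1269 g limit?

316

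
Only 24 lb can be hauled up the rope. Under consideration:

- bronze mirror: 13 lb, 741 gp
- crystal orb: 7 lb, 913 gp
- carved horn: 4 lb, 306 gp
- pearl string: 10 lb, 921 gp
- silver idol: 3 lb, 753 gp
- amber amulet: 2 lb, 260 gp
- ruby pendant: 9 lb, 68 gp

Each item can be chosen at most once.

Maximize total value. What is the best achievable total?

2893

Greedy by ratio would take crystal orb + pearl string + silver idol + amber amulet: 22 lb used, total 2847.
The 2 lb tied up in amber amulet is better spent on carved horn — total rises to 2893 (24 lb).
The closest alternative, crystal orb + pearl string + silver idol + amber amulet, reaches only 2847.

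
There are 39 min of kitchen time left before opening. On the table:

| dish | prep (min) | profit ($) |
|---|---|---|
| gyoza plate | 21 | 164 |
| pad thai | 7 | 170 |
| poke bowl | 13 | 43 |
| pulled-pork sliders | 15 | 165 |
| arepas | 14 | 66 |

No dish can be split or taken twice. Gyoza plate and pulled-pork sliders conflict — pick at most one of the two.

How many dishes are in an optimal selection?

3

Optimal total is 401.
For example pad thai + pulled-pork sliders + arepas achieves it, using 36 min.
Every optimal selection uses 3 dishes.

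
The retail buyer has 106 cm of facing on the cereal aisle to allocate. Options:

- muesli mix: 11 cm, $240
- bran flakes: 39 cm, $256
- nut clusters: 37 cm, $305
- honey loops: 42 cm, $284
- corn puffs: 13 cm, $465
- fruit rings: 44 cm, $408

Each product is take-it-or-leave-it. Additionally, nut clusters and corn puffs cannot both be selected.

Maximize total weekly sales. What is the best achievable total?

Muesli mix + bran flakes + honey loops + corn puffs uses 105 of the 106 cm and totals 1245.

1245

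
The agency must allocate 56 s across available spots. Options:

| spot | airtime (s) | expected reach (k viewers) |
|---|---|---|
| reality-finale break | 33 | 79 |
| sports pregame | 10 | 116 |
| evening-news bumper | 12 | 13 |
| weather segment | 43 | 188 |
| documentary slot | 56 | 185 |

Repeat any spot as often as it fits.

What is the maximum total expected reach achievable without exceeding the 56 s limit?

580

5×sports pregame uses 50 of the 56 s and totals 580.
Nothing else within 56 s beats 580.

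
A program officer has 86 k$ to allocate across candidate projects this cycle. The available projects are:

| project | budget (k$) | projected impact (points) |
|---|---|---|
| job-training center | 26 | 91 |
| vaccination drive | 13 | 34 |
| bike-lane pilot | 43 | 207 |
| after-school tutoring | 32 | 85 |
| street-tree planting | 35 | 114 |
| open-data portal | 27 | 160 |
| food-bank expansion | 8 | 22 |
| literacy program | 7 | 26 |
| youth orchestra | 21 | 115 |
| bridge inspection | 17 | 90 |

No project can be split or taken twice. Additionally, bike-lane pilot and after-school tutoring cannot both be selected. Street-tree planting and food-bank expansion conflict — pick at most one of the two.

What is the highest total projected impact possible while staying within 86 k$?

425

By projected impact per k$: open-data portal 5.93, youth orchestra 5.48, bridge inspection 5.29 lead.
Greedy by ratio would take open-data portal + food-bank expansion + literacy program + youth orchestra + bridge inspection: 80 k$ used, total 413.
The 8 k$ tied up in food-bank expansion is better spent on vaccination drive — total rises to 425 (85 k$).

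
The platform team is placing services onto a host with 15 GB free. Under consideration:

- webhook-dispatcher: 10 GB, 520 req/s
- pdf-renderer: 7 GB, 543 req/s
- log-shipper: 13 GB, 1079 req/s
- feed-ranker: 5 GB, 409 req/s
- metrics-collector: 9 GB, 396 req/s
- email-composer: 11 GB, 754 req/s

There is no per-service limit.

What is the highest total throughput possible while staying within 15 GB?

1227

A density-first pass picks log-shipper — 1079 at 13 GB.
Dropping log-shipper frees 13 GB; slotting in 3×feed-ranker (15 GB) lifts the total to 1227 at 15 GB.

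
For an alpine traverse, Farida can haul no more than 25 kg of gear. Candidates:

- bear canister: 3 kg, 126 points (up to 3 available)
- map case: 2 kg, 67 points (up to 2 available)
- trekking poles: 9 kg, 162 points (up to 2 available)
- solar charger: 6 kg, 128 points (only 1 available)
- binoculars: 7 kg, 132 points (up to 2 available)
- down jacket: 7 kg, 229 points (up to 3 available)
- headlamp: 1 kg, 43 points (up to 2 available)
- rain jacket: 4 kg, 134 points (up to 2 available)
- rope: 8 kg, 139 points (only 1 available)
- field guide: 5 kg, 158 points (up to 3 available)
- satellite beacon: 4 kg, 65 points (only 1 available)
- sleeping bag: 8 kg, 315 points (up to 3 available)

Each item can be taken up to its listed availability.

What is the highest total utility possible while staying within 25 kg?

1008

The ratio heuristic lands on 3×bear canister + 2×map case + 2×headlamp + sleeping bag (913) but leaves 2 kg idle.
Dropping 2×map case and 2×headlamp frees 6 kg; slotting in sleeping bag (8 kg) lifts the total to 1008 at 25 kg.
No other feasible combination exceeds 1008.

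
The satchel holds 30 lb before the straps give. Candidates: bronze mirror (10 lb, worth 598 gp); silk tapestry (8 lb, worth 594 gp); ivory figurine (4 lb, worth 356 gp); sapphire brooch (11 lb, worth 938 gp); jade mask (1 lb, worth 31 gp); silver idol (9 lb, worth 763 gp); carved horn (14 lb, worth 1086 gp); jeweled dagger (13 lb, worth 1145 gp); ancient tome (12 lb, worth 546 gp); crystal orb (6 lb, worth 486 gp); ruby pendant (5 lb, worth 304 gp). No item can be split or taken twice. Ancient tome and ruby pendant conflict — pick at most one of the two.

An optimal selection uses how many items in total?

The maximum value within 30 lb is 2569.
sapphire brooch + jeweled dagger + crystal orb hits 2569 at 30 lb.
Any selection reaching 2569 contains exactly 3 items.

3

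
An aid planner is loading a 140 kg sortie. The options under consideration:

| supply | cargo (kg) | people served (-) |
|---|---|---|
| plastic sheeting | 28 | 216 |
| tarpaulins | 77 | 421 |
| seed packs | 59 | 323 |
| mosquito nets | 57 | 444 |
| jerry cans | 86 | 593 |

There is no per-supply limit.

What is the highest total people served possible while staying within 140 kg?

1080

By people served per kg: mosquito nets 7.79, plastic sheeting 7.71, jerry cans 6.90, seed packs 5.47 lead.
The ratio heuristic lands on 2×mosquito nets (888) but leaves 26 kg idle.
The 114 kg tied up in 2×mosquito nets is better spent on 5×plastic sheeting — total rises to 1080 (140 kg).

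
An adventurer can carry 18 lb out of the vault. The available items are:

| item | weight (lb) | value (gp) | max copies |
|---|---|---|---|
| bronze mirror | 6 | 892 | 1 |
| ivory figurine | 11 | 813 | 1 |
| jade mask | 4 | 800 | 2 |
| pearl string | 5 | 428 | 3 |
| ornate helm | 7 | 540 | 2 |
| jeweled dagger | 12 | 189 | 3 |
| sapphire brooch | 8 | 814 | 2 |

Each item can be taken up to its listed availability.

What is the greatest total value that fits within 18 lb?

Filling by ratio: bronze mirror + 2×jade mask for 2492, with 4 lb left unused.
Dropping jade mask frees 4 lb; slotting in sapphire brooch (8 lb) lifts the total to 2506 at 18 lb.
Nothing else within 18 lb beats 2506.

2506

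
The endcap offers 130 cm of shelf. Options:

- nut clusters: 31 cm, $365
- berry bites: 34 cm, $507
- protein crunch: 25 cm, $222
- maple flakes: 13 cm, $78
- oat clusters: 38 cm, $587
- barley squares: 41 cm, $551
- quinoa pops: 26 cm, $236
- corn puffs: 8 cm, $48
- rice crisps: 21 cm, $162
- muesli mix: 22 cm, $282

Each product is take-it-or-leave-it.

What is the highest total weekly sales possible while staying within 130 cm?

1741

A density-first pass picks berry bites + maple flakes + oat clusters + barley squares — 1723 at 126 cm.
Dropping maple flakes and barley squares frees 54 cm; slotting in nut clusters + muesli mix (53 cm) lifts the total to 1741 at 125 cm.
No other feasible combination exceeds 1741.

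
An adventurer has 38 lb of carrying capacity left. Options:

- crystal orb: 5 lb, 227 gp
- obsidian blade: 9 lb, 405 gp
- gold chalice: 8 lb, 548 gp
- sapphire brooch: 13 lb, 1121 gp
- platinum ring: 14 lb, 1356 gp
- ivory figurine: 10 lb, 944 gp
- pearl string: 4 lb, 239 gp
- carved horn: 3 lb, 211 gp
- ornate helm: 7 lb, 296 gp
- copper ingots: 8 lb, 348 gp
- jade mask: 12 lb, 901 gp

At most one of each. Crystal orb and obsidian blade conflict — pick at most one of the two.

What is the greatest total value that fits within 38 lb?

Ranking by ratio (value/lb): platinum ring 96.86, ivory figurine 94.40, sapphire brooch 86.23, jade mask 75.08.
Best packing: sapphire brooch + platinum ring + ivory figurine — 37 lb, 3421 total.
No other feasible combination exceeds 3421.

3421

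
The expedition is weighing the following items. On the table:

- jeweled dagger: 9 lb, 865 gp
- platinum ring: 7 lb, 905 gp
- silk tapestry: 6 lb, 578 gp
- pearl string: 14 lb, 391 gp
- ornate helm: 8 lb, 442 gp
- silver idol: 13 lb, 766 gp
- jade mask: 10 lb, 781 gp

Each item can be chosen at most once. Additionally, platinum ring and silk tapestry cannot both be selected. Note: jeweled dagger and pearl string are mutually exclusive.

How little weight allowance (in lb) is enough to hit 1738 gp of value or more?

16

Minimise lb subject to total value ≥ 1738.
jeweled dagger + platinum ring: 1770 value at 16 lb.
Any bundle with less than 16 lb falls short of 1738.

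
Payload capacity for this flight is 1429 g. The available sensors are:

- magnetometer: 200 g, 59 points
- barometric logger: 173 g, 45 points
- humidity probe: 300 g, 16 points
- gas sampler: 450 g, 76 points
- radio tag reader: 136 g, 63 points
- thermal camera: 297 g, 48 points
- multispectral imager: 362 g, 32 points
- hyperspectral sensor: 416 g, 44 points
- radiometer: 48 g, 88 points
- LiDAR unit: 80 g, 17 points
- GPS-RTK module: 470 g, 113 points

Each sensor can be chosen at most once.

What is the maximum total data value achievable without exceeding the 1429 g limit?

Taking magnetometer + barometric logger + radio tag reader + thermal camera + radiometer + LiDAR unit + GPS-RTK module: 1404 g used, 433 in data value.
Every other selection either busts 1429 g or fails to beat 433.

433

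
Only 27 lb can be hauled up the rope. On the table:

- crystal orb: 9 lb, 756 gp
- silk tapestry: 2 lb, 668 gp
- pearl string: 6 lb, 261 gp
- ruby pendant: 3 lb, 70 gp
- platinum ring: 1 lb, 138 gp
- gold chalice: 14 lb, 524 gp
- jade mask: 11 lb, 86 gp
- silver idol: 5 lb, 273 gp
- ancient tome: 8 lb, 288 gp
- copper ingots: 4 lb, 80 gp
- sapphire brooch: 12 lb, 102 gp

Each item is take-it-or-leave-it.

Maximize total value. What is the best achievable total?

2176

A density-first pass picks crystal orb + silk tapestry + pearl string + ruby pendant + platinum ring + silver idol — 2166 at 26 lb.
The 3 lb tied up in ruby pendant is better spent on copper ingots — total rises to 2176 (27 lb).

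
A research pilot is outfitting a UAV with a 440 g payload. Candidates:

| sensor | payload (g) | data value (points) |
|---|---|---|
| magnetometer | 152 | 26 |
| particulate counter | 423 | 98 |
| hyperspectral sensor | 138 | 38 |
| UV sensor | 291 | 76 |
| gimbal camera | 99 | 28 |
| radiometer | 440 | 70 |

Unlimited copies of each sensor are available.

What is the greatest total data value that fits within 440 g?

Density check — gimbal camera 0.28, hyperspectral sensor 0.28, UV sensor 0.26, particulate counter 0.23 are the best per g.
Greedy by ratio would take 4×gimbal camera: 396 g used, total 112.
The 99 g tied up in gimbal camera is better spent on hyperspectral sensor — total rises to 122 (435 g).
Every other selection either busts 440 g or fails to beat 122.

122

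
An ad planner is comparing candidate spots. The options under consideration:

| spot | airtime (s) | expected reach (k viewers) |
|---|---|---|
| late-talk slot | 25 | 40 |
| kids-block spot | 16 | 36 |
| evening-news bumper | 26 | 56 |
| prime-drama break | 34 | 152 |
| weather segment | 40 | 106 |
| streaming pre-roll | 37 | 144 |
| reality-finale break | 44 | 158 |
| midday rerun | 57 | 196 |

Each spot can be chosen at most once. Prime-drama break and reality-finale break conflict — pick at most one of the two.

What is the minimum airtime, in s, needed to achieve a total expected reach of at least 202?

60

Look for the lowest-airtime combination reaching 202.
evening-news bumper + prime-drama break reaches 208 using 60 s.
No combination under 60 s hits 202.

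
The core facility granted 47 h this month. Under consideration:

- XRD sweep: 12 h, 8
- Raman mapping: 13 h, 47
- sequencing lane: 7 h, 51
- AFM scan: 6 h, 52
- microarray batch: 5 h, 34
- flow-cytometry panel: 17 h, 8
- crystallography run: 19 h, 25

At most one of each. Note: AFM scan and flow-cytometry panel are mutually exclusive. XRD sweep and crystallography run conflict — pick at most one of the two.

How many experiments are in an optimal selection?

5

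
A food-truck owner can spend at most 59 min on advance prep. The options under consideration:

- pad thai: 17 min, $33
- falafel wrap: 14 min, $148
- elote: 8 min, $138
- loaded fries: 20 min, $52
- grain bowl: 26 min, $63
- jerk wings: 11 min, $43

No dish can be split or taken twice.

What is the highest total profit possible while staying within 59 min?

392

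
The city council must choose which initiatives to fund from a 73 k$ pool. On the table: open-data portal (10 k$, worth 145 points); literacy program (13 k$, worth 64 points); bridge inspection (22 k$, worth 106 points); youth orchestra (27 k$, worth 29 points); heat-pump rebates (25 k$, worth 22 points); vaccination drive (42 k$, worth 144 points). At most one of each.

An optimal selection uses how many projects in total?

Optimal total is 353.
For example open-data portal + literacy program + vaccination drive achieves it, using 65 k$.
All optima have 3 projects.

3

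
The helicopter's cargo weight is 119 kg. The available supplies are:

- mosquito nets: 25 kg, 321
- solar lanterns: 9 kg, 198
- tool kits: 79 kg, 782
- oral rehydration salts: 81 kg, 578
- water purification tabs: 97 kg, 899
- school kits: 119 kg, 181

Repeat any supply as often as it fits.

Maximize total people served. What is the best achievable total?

Density check — solar lanterns 22.00, mosquito nets 12.84, tool kits 9.90, water purification tabs 9.27 are the best per kg.
Best packing: 13×solar lanterns — 117 kg, 2574 total.
The spare 2 kg is too small for any remaining supply, and no exchange beats 2574.

2574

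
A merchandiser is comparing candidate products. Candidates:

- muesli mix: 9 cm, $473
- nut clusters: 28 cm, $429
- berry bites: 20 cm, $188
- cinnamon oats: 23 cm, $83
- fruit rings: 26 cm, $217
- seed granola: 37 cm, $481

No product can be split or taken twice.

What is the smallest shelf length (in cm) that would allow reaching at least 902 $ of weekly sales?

37

Need the lightest bundle worth ≥ 902.
muesli mix + nut clusters reaches 902 using 37 cm.
Any bundle with less than 37 cm falls short of 902.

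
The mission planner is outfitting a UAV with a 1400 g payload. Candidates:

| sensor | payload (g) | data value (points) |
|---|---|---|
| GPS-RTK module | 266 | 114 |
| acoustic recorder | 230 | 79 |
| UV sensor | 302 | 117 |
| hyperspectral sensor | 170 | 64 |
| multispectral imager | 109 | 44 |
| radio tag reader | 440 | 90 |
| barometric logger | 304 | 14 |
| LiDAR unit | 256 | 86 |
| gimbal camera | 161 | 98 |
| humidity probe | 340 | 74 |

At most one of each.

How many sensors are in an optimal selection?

6

Optimal total is 558.
One optimal bundle: GPS-RTK module + acoustic recorder + UV sensor + hyperspectral sensor + LiDAR unit + gimbal camera (1385 g).
All optima have 6 sensors.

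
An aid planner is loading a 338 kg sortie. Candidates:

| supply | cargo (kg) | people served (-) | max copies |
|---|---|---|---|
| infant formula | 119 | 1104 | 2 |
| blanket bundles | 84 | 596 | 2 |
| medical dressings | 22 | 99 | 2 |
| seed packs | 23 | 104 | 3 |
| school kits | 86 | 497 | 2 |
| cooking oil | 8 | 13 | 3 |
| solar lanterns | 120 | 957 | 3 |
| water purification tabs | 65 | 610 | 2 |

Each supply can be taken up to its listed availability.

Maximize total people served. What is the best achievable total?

Greedy by ratio would take infant formula + blanket bundles + 2×water purification tabs: 333 kg used, total 2920.
Using the slack differently, 2×infant formula + seed packs + cooking oil + water purification tabs comes to 2935 at 334 kg.

2935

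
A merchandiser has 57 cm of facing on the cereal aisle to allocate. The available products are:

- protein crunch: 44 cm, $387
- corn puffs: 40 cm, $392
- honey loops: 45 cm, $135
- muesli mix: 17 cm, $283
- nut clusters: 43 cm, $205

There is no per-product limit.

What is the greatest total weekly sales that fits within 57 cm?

849

Best packing: 3×muesli mix — 51 cm, 849 total.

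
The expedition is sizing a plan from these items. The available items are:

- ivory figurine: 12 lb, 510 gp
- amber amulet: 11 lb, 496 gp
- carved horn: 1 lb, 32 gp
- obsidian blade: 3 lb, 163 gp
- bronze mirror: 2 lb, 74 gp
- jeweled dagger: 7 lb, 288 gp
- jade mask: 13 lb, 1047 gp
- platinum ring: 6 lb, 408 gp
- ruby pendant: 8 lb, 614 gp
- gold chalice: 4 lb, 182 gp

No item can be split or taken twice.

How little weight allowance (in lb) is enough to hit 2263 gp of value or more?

Need the lightest bundle worth ≥ 2263.
Taking carved horn + obsidian blade + jade mask + platinum ring + ruby pendant gives 2264 (≥ 2263) for 31 lb.
Below 31 lb the best achievable stays under 2263.

31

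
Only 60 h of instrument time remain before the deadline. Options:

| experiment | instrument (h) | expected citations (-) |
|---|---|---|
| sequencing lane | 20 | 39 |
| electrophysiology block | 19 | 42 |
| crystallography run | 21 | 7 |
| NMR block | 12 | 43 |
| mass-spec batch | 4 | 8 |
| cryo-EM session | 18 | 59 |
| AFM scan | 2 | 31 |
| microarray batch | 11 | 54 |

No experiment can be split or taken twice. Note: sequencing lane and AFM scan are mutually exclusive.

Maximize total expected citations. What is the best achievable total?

Ranking by ratio (expected citations/h): AFM scan 15.50, microarray batch 4.91, NMR block 3.58.
The ratio heuristic lands on NMR block + mass-spec batch + cryo-EM session + AFM scan + microarray batch (195) but leaves 13 h idle.
The 6 h tied up in mass-spec batch and AFM scan is better spent on electrophysiology block — total rises to 198 (60 h).
Next best is NMR block + mass-spec batch + cryo-EM session + AFM scan + microarray batch at 195 (47 h) — short by 3.

198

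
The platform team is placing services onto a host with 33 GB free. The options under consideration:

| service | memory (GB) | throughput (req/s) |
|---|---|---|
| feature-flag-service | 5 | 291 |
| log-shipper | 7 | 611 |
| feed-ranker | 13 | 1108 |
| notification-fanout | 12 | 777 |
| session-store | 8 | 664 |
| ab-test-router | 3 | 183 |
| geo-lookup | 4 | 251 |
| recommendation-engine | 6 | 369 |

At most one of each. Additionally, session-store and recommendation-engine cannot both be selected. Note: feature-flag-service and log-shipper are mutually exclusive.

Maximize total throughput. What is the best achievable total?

2634

Best packing: log-shipper + feed-ranker + session-store + geo-lookup — 32 GB, 2634 total.
Next best is log-shipper + feed-ranker + session-store + ab-test-router at 2566 (31 GB) — short by 68.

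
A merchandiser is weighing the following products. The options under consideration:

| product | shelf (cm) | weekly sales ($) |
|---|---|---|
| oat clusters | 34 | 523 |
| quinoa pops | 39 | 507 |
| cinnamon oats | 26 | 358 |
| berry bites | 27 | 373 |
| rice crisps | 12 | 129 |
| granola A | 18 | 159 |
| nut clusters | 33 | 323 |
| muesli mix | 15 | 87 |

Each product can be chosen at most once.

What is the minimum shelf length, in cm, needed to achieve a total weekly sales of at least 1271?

99

Need the lightest bundle worth ≥ 1271.
Taking oat clusters + quinoa pops + cinnamon oats gives 1388 (≥ 1271) for 99 cm.
Any bundle with less than 99 cm falls short of 1271.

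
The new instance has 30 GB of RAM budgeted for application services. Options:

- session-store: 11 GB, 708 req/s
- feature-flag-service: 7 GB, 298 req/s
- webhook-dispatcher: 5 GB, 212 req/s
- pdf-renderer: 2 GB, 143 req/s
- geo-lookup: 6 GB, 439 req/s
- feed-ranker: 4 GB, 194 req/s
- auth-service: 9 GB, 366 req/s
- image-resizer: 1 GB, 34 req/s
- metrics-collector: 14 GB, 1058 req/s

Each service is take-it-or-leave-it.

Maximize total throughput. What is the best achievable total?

1994

A density-first pass picks pdf-renderer + geo-lookup + feed-ranker + image-resizer + metrics-collector — 1868 at 27 GB.
Replace pdf-renderer and geo-lookup with session-store: the trade gains 126 net, giving 1994 at 30 GB.
Runner-up session-store + webhook-dispatcher + metrics-collector tops out at 1978.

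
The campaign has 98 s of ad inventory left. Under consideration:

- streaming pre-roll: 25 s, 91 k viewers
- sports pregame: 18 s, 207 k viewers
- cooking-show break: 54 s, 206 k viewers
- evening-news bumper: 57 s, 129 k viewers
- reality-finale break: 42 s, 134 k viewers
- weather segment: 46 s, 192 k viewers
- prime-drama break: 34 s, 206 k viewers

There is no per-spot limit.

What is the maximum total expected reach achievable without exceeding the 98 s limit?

1035

The ratio ordering already packs tightly: 5×sports pregame, 90 s, 1035.
The spare 8 s is too small for any remaining spot, and no exchange beats 1035.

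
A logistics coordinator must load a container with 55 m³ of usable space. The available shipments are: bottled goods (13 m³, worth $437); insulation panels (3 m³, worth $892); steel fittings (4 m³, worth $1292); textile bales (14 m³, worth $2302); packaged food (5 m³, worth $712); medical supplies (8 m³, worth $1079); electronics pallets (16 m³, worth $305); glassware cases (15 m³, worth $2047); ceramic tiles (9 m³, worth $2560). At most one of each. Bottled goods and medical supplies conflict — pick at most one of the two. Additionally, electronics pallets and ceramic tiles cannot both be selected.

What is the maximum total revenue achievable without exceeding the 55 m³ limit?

10172

A density-first pass picks insulation panels + steel fittings + textile bales + packaged food + glassware cases + ceramic tiles — 9805 at 50 m³.
The 5 m³ tied up in packaged food is better spent on medical supplies — total rises to 10172 (53 m³).
The closest alternative, steel fittings + textile bales + packaged food + medical supplies + glassware cases + ceramic tiles, reaches only 9992.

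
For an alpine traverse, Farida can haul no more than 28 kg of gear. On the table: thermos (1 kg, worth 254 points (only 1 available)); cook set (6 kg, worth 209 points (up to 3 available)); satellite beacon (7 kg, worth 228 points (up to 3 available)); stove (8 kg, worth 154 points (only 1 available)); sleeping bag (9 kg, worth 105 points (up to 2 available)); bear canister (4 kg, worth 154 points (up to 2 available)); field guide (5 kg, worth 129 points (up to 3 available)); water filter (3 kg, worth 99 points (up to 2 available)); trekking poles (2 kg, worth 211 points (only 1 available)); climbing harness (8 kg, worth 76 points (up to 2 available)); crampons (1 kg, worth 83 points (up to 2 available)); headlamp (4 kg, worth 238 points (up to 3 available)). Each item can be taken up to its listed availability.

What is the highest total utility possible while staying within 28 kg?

1752

By utility per kg: thermos 254.00, trekking poles 105.50, crampons 83.00 lead.
Thermos + 2×bear canister + water filter + trekking poles + 2×crampons + 3×headlamp uses 28 of the 28 kg and totals 1752.
No other feasible combination exceeds 1752.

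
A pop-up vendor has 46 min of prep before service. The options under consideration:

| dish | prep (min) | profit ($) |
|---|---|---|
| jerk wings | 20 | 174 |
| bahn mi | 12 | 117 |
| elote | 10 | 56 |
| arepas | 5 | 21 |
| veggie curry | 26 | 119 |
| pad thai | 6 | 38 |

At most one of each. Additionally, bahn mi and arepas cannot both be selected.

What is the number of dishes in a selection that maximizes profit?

The maximum profit within 46 min is 347.
For example jerk wings + bahn mi + elote achieves it, using 42 min.
Every optimal selection uses 3 dishes.

3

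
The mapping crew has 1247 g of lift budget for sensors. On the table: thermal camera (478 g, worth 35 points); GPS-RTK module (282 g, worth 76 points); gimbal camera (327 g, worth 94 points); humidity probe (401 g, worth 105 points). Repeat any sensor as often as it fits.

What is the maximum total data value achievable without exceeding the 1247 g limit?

340

Filling by ratio: 3×gimbal camera for 282, with 266 g left unused.
Dropping gimbal camera frees 327 g; slotting in 2×GPS-RTK module (564 g) lifts the total to 340 at 1218 g.
That's the maximum — no swap from here does better than 340.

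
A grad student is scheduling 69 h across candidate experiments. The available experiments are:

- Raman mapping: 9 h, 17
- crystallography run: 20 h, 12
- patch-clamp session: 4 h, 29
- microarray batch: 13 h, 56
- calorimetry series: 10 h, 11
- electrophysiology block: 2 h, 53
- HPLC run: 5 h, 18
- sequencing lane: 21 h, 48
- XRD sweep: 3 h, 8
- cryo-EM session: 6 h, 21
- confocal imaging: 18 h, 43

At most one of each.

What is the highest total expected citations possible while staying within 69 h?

268

Density check — electrophysiology block 26.50, patch-clamp session 7.25, microarray batch 4.31, HPLC run 3.60 are the best per h.
Taking the top-ratio experiments first gives Raman mapping + patch-clamp session + microarray batch + electrophysiology block + HPLC run + XRD sweep + cryo-EM session + confocal imaging for 245 (60 h).
Dropping Raman mapping and XRD sweep frees 12 h; slotting in sequencing lane (21 h) lifts the total to 268 at 69 h.
Runner-up patch-clamp session + microarray batch + electrophysiology block + sequencing lane + XRD sweep + cryo-EM session + confocal imaging tops out at 258.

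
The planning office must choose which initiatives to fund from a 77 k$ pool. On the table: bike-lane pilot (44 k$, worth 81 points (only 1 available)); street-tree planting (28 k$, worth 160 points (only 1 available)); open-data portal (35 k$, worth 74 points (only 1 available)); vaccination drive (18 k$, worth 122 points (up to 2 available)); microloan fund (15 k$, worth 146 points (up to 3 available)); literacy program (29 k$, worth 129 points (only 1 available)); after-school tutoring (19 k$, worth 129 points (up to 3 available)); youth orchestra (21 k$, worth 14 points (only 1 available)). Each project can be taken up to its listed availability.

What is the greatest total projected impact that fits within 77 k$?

598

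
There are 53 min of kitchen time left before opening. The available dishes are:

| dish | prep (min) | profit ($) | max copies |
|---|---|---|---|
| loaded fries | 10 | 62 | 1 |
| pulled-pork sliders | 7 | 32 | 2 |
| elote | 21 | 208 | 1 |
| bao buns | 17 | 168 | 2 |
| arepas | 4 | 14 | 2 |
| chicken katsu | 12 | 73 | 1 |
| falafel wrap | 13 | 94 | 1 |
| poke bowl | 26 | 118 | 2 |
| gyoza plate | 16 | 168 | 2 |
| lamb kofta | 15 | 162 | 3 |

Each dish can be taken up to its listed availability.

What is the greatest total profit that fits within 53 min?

544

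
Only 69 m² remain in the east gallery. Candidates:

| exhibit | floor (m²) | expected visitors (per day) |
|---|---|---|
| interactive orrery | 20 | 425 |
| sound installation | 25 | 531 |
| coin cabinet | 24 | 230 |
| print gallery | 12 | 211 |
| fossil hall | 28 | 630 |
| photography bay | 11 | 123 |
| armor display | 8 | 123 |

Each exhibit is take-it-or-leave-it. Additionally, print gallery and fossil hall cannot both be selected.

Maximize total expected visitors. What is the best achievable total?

1301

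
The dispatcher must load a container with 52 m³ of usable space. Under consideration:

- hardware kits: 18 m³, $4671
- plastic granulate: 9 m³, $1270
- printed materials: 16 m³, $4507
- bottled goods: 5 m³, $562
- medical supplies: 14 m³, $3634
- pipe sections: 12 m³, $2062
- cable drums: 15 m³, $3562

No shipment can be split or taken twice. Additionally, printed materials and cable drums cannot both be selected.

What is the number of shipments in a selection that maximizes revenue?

3

The maximum revenue within 52 m³ is 12812.
One optimal bundle: hardware kits + printed materials + medical supplies (48 m³).
Every optimal selection uses 3 shipments.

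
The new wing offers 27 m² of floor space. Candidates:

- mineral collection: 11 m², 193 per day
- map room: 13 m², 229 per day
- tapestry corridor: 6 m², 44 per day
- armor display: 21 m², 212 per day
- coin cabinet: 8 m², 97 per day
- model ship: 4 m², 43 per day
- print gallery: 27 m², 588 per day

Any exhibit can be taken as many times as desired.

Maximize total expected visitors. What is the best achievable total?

588

The ratio ordering already packs tightly: print gallery, 27 m², 588.
Nothing else within 27 m² beats 588.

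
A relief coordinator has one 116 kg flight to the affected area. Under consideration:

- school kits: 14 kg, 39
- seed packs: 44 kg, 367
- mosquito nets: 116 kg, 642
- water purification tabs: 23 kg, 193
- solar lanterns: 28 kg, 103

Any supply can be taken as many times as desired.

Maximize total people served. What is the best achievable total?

965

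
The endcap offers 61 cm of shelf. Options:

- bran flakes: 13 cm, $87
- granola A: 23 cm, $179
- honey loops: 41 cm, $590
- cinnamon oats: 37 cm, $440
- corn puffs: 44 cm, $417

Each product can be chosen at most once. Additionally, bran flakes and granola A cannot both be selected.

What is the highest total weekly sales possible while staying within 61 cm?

Bran flakes + honey loops uses 54 of the 61 cm and totals 677.
Runner-up granola A + cinnamon oats tops out at 619.

677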